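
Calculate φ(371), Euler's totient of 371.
312

371 = 7 × 53
φ(n) = n × ∏(1 - 1/p) for each prime p dividing n
φ(371) = 371 × (1 - 1/7) × (1 - 1/53) = 312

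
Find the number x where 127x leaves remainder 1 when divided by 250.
63

gcd(127, 250) = 1, so the inverse exists.
Extended Euclidean algorithm on (250, 127):
250 = 1 × 127 + 123  ⟹  123 = (1)·250 + (-1)·127
127 = 1 × 123 + 4  ⟹  4 = (-1)·250 + (2)·127
123 = 30 × 4 + 3  ⟹  3 = (31)·250 + (-61)·127
4 = 1 × 3 + 1  ⟹  1 = (-32)·250 + (63)·127
So (63)·127 ≡ 1 (mod 250), i.e. 127^(-1) ≡ 63 (mod 250).
Check: 127 × 63 = 8001 ≡ 1 (mod 250)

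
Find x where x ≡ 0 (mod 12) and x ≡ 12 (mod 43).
12

Using Chinese Remainder Theorem:
M = 12 × 43 = 516
M1 = 43, M2 = 12
y1 = 43^(-1) mod 12 = 7
y2 = 12^(-1) mod 43 = 18
x = (0×43×7 + 12×12×18) mod 516 = 12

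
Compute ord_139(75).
46

139 is prime, so ord(75) divides φ(139) = 138.
Divisors of 138: 1, 2, 3, 6, 23, 46, 69, 138.
Repeated squaring: 75^1 ≡ 75, 75^2 ≡ 65, 75^4 ≡ 55, 75^8 ≡ 106, 75^16 ≡ 116, 75^32 ≡ 112, 75^64 ≡ 34, 75^128 ≡ 44 (mod 139).
Test 75^d mod 139 for each divisor d in increasing order:
75^1 ≡ 75
75^2 ≡ 65
75^3 = 75^2·75^1 ≡ 10
75^6 = 75^4·75^2 ≡ 100
75^23 = 75^16·75^4·75^2·75^1 ≡ 138
75^46 = 75^32·75^8·75^4·75^2 ≡ 1  ← first divisor giving 1
The order is 46.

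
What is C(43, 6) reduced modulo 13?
0

Using Lucas' theorem:
Write n=43 and k=6 in base 13:
n in base 13: [3, 4]
k in base 13: [0, 6]
C(43,6) mod 13 = ∏ C(n_i, k_i) mod 13
Digit binomials (mod 13): C(3,0) = 1; C(4,6) = 0 (k_i > n_i)
Product: 1 × 0 = 0 ≡ 0 (mod 13)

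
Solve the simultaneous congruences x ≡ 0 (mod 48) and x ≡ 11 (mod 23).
816

Using Chinese Remainder Theorem:
M = 48 × 23 = 1104
M1 = 23, M2 = 48
y1 = 23^(-1) mod 48 = 23
y2 = 48^(-1) mod 23 = 12
x = (0×23×23 + 11×48×12) mod 1104 = 816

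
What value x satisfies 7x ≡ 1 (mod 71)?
61

gcd(7, 71) = 1, so the inverse exists.
Extended Euclidean algorithm on (71, 7):
71 = 10 × 7 + 1  ⟹  1 = (1)·71 + (-10)·7
So (-10)·7 ≡ 1 (mod 71), i.e. 7^(-1) ≡ -10 ≡ 61 (mod 71).
Check: 7 × 61 = 427 ≡ 1 (mod 71)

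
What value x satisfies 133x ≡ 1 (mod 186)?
7

gcd(133, 186) = 1, so the inverse exists.
Extended Euclidean algorithm on (186, 133):
186 = 1 × 133 + 53  ⟹  53 = (1)·186 + (-1)·133
133 = 2 × 53 + 27  ⟹  27 = (-2)·186 + (3)·133
53 = 1 × 27 + 26  ⟹  26 = (3)·186 + (-4)·133
27 = 1 × 26 + 1  ⟹  1 = (-5)·186 + (7)·133
So (7)·133 ≡ 1 (mod 186), i.e. 133^(-1) ≡ 7 (mod 186).
Check: 133 × 7 = 931 ≡ 1 (mod 186)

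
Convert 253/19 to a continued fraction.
[13; 3, 6]

Euclidean algorithm steps:
253 = 13 × 19 + 6
19 = 3 × 6 + 1
6 = 6 × 1 + 0
Continued fraction: [13; 3, 6]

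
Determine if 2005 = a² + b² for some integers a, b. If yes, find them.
18² + 41² (a=18, b=41)

Factorization: 2005 = 5 × 401
By Fermat: n is sum of two squares iff every prime p ≡ 3 (mod 4) appears to even power.
All primes ≡ 3 (mod 4) appear to even power.
Search a = 0, 1, 2, … for 2005 - a² a perfect square: first hit at a = 18: 2005 - 324 = 1681 = 41².
2005 = 18² + 41² = 324 + 1681 ✓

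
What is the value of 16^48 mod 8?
0

Repeated squaring. Binary of 48 = 110000.
16^1 ≡ 0 (mod 8); 16^2 ≡ 0 (mod 8); 16^4 ≡ 0 (mod 8); 16^8 ≡ 0 (mod 8); 16^16 ≡ 0 (mod 8); 16^32 ≡ 0 (mod 8)
16^48 = 16^16 × 16^32 ≡ 0 (mod 8)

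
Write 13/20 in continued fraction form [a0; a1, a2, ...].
[0; 1, 1, 1, 6]

Euclidean algorithm steps:
13 = 0 × 20 + 13
20 = 1 × 13 + 7
13 = 1 × 7 + 6
7 = 1 × 6 + 1
6 = 6 × 1 + 0
Continued fraction: [0; 1, 1, 1, 6]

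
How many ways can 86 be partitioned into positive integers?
34262962

p(n) counts ways to write n as a sum of positive integers (order ignored).
Euler's pentagonal recurrence: p(k) = p(k-1) + p(k-2) - p(k-5) - p(k-7) + p(k-12) + p(k-15) - ... (offsets j(3j∓1)/2, signs ++--, p(0)=1, p(<0)=0).
DP table for k = 0..85: p(0)=1, p(1)=1, p(2)=2, p(3)=3, p(4)=5, p(5)=7, p(6)=11, p(7)=15, p(8)=22, p(9)=30, p(10)=42, p(11)=56, p(12)=77, p(13)=101, p(14)=135, p(15)=176, p(16)=231, p(17)=297, p(18)=385, p(19)=490, p(20)=627, p(21)=792, p(22)=1002, p(23)=1255, p(24)=1575, p(25)=1958, p(26)=2436, p(27)=3010, p(28)=3718, p(29)=4565, p(30)=5604, p(31)=6842, p(32)=8349, p(33)=10143, p(34)=12310, p(35)=14883, p(36)=17977, p(37)=21637, p(38)=26015, p(39)=31185, p(40)=37338, p(41)=44583, p(42)=53174, p(43)=63261, p(44)=75175, p(45)=89134, p(46)=105558, p(47)=124754, p(48)=147273, p(49)=173525, p(50)=204226, p(51)=239943, p(52)=281589, p(53)=329931, p(54)=386155, p(55)=451276, p(56)=526823, p(57)=614154, p(58)=715220, p(59)=831820, p(60)=966467, p(61)=1121505, p(62)=1300156, p(63)=1505499, p(64)=1741630, p(65)=2012558, p(66)=2323520, p(67)=2679689, p(68)=3087735, p(69)=3554345, p(70)=4087968, p(71)=4697205, p(72)=5392783, p(73)=6185689, p(74)=7089500, p(75)=8118264, p(76)=9289091, p(77)=10619863, p(78)=12132164, p(79)=13848650, p(80)=15796476, p(81)=18004327, p(82)=20506255, p(83)=23338469, p(84)=26543660, p(85)=30167357.
Final step: p(86) = p(85) + p(84) - p(81) - p(79) + p(74) + p(71) - p(64) - p(60) + p(51) + p(46) - p(35) - p(29) + p(16) + p(9)
= 30167357 + 26543660 - 18004327 - 13848650 + 7089500 + 4697205 - 1741630 - 966467 + 239943 + 105558 - 14883 - 4565 + 231 + 30
= 34262962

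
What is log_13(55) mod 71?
41

Baby-step giant-step with step n = ⌈√71⌉ = 9.
Baby steps 13^j mod 71 (j:value) for j=0..8: 0:1, 1:13, 2:27, 3:67, 4:19, 5:34, 6:16, 7:66, 8:6.
Giant-step multiplier: 13^(-9) ≡ 13^(70-9) = 13^61 ≡ 61 (mod 71).
Giant steps γ_i = 55·61^i mod 71: γ_0=55, γ_1=18, γ_2=33, γ_3=25, γ_4=34 (in table at j=5).
x = i·n + j = 4·9 + 5 = 41.
Check: 13^41 ≡ 55 (mod 71).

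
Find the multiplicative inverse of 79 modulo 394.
5

gcd(79, 394) = 1, so the inverse exists.
Extended Euclidean algorithm on (394, 79):
394 = 4 × 79 + 78  ⟹  78 = (1)·394 + (-4)·79
79 = 1 × 78 + 1  ⟹  1 = (-1)·394 + (5)·79
So (5)·79 ≡ 1 (mod 394), i.e. 79^(-1) ≡ 5 (mod 394).
Check: 79 × 5 = 395 ≡ 1 (mod 394)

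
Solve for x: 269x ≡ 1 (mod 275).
229

gcd(269, 275) = 1, so the inverse exists.
Extended Euclidean algorithm on (275, 269):
275 = 1 × 269 + 6  ⟹  6 = (1)·275 + (-1)·269
269 = 44 × 6 + 5  ⟹  5 = (-44)·275 + (45)·269
6 = 1 × 5 + 1  ⟹  1 = (45)·275 + (-46)·269
So (-46)·269 ≡ 1 (mod 275), i.e. 269^(-1) ≡ -46 ≡ 229 (mod 275).
Check: 269 × 229 = 61601 ≡ 1 (mod 275)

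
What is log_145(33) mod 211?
185

Baby-step giant-step with step n = ⌈√211⌉ = 15.
Baby steps 145^j mod 211 (j:value) for j=0..14: 0:1, 1:145, 2:136, 3:97, 4:139, 5:110, 6:125, 7:190, 8:120, 9:98, 10:73, 11:35, 12:11, 13:118, 14:19.
Giant-step multiplier: 145^(-15) ≡ 145^(210-15) = 145^195 ≡ 88 (mod 211).
Giant steps γ_i = 33·88^i mod 211: γ_0=33, γ_1=161, γ_2=31, γ_3=196, γ_4=157, γ_5=101, γ_6=26, γ_7=178, γ_8=50, γ_9=180, γ_10=15, γ_11=54, γ_12=110 (in table at j=5).
x = i·n + j = 12·15 + 5 = 185.
Check: 145^185 ≡ 33 (mod 211).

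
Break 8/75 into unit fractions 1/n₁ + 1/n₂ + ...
1/10 + 1/150

Greedy algorithm:
8/75: ceiling(75/8) = 10, use 1/10
1/150: ceiling(150/1) = 150, use 1/150
Result: 8/75 = 1/10 + 1/150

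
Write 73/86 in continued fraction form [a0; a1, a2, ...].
[0; 1, 5, 1, 1, 1, 1, 2]

Euclidean algorithm steps:
73 = 0 × 86 + 73
86 = 1 × 73 + 13
73 = 5 × 13 + 8
13 = 1 × 8 + 5
8 = 1 × 5 + 3
5 = 1 × 3 + 2
3 = 1 × 2 + 1
2 = 2 × 1 + 0
Continued fraction: [0; 1, 5, 1, 1, 1, 1, 2]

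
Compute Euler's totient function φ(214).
106

214 = 2 × 107
φ(n) = n × ∏(1 - 1/p) for each prime p dividing n
φ(214) = 214 × (1 - 1/2) × (1 - 1/107) = 106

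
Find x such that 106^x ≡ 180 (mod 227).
129

Baby-step giant-step with step n = ⌈√227⌉ = 16.
Baby steps 106^j mod 227 (j:value) for j=0..15: 0:1, 1:106, 2:113, 3:174, 4:57, 5:140, 6:85, 7:157, 8:71, 9:35, 10:78, 11:96, 12:188, 13:179, 14:133, 15:24.
Giant-step multiplier: 106^(-16) ≡ 106^(226-16) = 106^210 ≡ 29 (mod 227).
Giant steps γ_i = 180·29^i mod 227: γ_0=180, γ_1=226, γ_2=198, γ_3=67, γ_4=127, γ_5=51, γ_6=117, γ_7=215, γ_8=106 (in table at j=1).
x = i·n + j = 8·16 + 1 = 129.
Check: 106^129 ≡ 180 (mod 227).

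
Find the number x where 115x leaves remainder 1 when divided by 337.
211

gcd(115, 337) = 1, so the inverse exists.
Extended Euclidean algorithm on (337, 115):
337 = 2 × 115 + 107  ⟹  107 = (1)·337 + (-2)·115
115 = 1 × 107 + 8  ⟹  8 = (-1)·337 + (3)·115
107 = 13 × 8 + 3  ⟹  3 = (14)·337 + (-41)·115
8 = 2 × 3 + 2  ⟹  2 = (-29)·337 + (85)·115
3 = 1 × 2 + 1  ⟹  1 = (43)·337 + (-126)·115
So (-126)·115 ≡ 1 (mod 337), i.e. 115^(-1) ≡ -126 ≡ 211 (mod 337).
Check: 115 × 211 = 24265 ≡ 1 (mod 337)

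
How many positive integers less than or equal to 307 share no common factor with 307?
306

307 = 307
φ(n) = n × ∏(1 - 1/p) for each prime p dividing n
φ(307) = 307 × (1 - 1/307) = 306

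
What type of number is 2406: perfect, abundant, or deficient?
abundant

Proper divisors of 2406: sum = 1 + 2 + 3 + 6 + 401 + 802 + 1203 = 2418
Since 2418 > 2406, 2406 is abundant.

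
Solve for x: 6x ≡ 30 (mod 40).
x ≡ 5 (mod 20)

gcd(6, 40) = 2, which divides 30, so solutions exist.
Divide through by 2: 3x ≡ 15 (mod 20).
Find 3^(-1) mod 20 by the extended Euclidean algorithm:
20 = 6 × 3 + 2  ⟹  2 = (1)·20 + (-6)·3
3 = 1 × 2 + 1  ⟹  1 = (-1)·20 + (7)·3
So (7)·3 ≡ 1 (mod 20), i.e. 3^(-1) ≡ 7 (mod 20).
x ≡ 7 × 15 = 105 ≡ 5 (mod 20).
Check: 6 × 5 = 30 ≡ 30 (mod 40).
x ≡ 5 (mod 20), giving 2 solutions mod 40.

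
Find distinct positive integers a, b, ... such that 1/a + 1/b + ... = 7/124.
1/18 + 1/1116

Greedy algorithm:
7/124: ceiling(124/7) = 18, use 1/18
1/1116: ceiling(1116/1) = 1116, use 1/1116
Result: 7/124 = 1/18 + 1/1116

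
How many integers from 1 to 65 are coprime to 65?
48

65 = 5 × 13
φ(n) = n × ∏(1 - 1/p) for each prime p dividing n
φ(65) = 65 × (1 - 1/5) × (1 - 1/13) = 48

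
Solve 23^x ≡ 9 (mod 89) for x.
34

Baby-step giant-step with step n = ⌈√89⌉ = 10.
Baby steps 23^j mod 89 (j:value) for j=0..9: 0:1, 1:23, 2:84, 3:63, 4:25, 5:41, 6:53, 7:62, 8:2, 9:46.
Giant-step multiplier: 23^(-10) ≡ 23^(88-10) = 23^78 ≡ 80 (mod 89).
Giant steps γ_i = 9·80^i mod 89: γ_0=9, γ_1=8, γ_2=17, γ_3=25 (in table at j=4).
x = i·n + j = 3·10 + 4 = 34.
Check: 23^34 ≡ 9 (mod 89).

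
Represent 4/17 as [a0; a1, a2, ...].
[0; 4, 4]

Euclidean algorithm steps:
4 = 0 × 17 + 4
17 = 4 × 4 + 1
4 = 4 × 1 + 0
Continued fraction: [0; 4, 4]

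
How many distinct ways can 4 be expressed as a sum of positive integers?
5

p(n) counts ways to write n as a sum of positive integers (order ignored).
Examples: 4; 3 + 1; 2 + 2; 2 + 1 + 1; 1 + 1 + 1 + 1
p(4) = 5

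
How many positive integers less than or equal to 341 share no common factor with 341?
300

341 = 11 × 31
φ(n) = n × ∏(1 - 1/p) for each prime p dividing n
φ(341) = 341 × (1 - 1/11) × (1 - 1/31) = 300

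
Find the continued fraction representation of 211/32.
[6; 1, 1, 2, 6]

Euclidean algorithm steps:
211 = 6 × 32 + 19
32 = 1 × 19 + 13
19 = 1 × 13 + 6
13 = 2 × 6 + 1
6 = 6 × 1 + 0
Continued fraction: [6; 1, 1, 2, 6]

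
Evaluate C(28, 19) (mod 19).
1

Using Lucas' theorem:
Write n=28 and k=19 in base 19:
n in base 19: [1, 9]
k in base 19: [1, 0]
C(28,19) mod 19 = ∏ C(n_i, k_i) mod 19
Digit binomials (mod 19): C(1,1) = 1; C(9,0) = 1
Product: 1 × 1 = 1 ≡ 1 (mod 19)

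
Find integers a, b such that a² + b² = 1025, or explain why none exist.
1² + 32² (a=1, b=32)

Factorization: 1025 = 5^2 × 41
By Fermat: n is sum of two squares iff every prime p ≡ 3 (mod 4) appears to even power.
All primes ≡ 3 (mod 4) appear to even power.
Search a = 0, 1, 2, … for 1025 - a² a perfect square: first hit at a = 1: 1025 - 1 = 1024 = 32².
1025 = 1² + 32² = 1 + 1024 ✓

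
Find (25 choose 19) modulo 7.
0

Using Lucas' theorem:
Write n=25 and k=19 in base 7:
n in base 7: [3, 4]
k in base 7: [2, 5]
C(25,19) mod 7 = ∏ C(n_i, k_i) mod 7
Digit binomials (mod 7): C(3,2) = 3; C(4,5) = 0 (k_i > n_i)
Product: 3 × 0 = 0 ≡ 0 (mod 7)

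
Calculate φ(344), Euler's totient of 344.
168

344 = 2^3 × 43
φ(n) = n × ∏(1 - 1/p) for each prime p dividing n
φ(344) = 344 × (1 - 1/2) × (1 - 1/43) = 168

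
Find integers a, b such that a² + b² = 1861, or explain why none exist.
30² + 31² (a=30, b=31)

Factorization: 1861 = 1861
By Fermat: n is sum of two squares iff every prime p ≡ 3 (mod 4) appears to even power.
All primes ≡ 3 (mod 4) appear to even power.
Search a = 0, 1, 2, … for 1861 - a² a perfect square: first hit at a = 30: 1861 - 900 = 961 = 31².
1861 = 30² + 31² = 900 + 961 ✓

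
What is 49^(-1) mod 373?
236

gcd(49, 373) = 1, so the inverse exists.
Extended Euclidean algorithm on (373, 49):
373 = 7 × 49 + 30  ⟹  30 = (1)·373 + (-7)·49
49 = 1 × 30 + 19  ⟹  19 = (-1)·373 + (8)·49
30 = 1 × 19 + 11  ⟹  11 = (2)·373 + (-15)·49
19 = 1 × 11 + 8  ⟹  8 = (-3)·373 + (23)·49
11 = 1 × 8 + 3  ⟹  3 = (5)·373 + (-38)·49
8 = 2 × 3 + 2  ⟹  2 = (-13)·373 + (99)·49
3 = 1 × 2 + 1  ⟹  1 = (18)·373 + (-137)·49
So (-137)·49 ≡ 1 (mod 373), i.e. 49^(-1) ≡ -137 ≡ 236 (mod 373).
Check: 49 × 236 = 11564 ≡ 1 (mod 373)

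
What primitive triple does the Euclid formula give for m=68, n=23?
(4095, 3128, 5153)

Euclid's formula: a = m² - n², b = 2mn, c = m² + n²
m = 68, n = 23
a = 68² - 23² = 4624 - 529 = 4095
b = 2 × 68 × 23 = 3128
c = 68² + 23² = 4624 + 529 = 5153
Verification: 4095² + 3128² = 16769025 + 9784384 = 26553409 = 5153² ✓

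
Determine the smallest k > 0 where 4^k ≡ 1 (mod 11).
5

11 is prime, so ord(4) divides φ(11) = 10.
Divisors of 10: 1, 2, 5, 10.
Repeated squaring: 4^1 ≡ 4, 4^2 ≡ 5, 4^4 ≡ 3, 4^8 ≡ 9 (mod 11).
Test 4^d mod 11 for each divisor d in increasing order:
4^1 ≡ 4
4^2 ≡ 5
4^5 = 4^4·4^1 ≡ 1  ← first divisor giving 1
The order is 5.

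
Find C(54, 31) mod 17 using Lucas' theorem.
0

Using Lucas' theorem:
Write n=54 and k=31 in base 17:
n in base 17: [3, 3]
k in base 17: [1, 14]
C(54,31) mod 17 = ∏ C(n_i, k_i) mod 17
Digit binomials (mod 17): C(3,1) = 3; C(3,14) = 0 (k_i > n_i)
Product: 3 × 0 = 0 ≡ 0 (mod 17)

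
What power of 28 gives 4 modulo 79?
50

Baby-step giant-step with step n = ⌈√79⌉ = 9.
Baby steps 28^j mod 79 (j:value) for j=0..8: 0:1, 1:28, 2:73, 3:69, 4:36, 5:60, 6:21, 7:35, 8:32.
Giant-step multiplier: 28^(-9) ≡ 28^(78-9) = 28^69 ≡ 41 (mod 79).
Giant steps γ_i = 4·41^i mod 79: γ_0=4, γ_1=6, γ_2=9, γ_3=53, γ_4=40, γ_5=60 (in table at j=5).
x = i·n + j = 5·9 + 5 = 50.
Check: 28^50 ≡ 4 (mod 79).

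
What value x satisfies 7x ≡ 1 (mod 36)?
31

gcd(7, 36) = 1, so the inverse exists.
Extended Euclidean algorithm on (36, 7):
36 = 5 × 7 + 1  ⟹  1 = (1)·36 + (-5)·7
So (-5)·7 ≡ 1 (mod 36), i.e. 7^(-1) ≡ -5 ≡ 31 (mod 36).
Check: 7 × 31 = 217 ≡ 1 (mod 36)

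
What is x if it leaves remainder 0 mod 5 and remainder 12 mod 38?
50

Using Chinese Remainder Theorem:
M = 5 × 38 = 190
M1 = 38, M2 = 5
y1 = 38^(-1) mod 5 = 2
y2 = 5^(-1) mod 38 = 23
x = (0×38×2 + 12×5×23) mod 190 = 50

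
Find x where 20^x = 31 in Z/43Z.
10

Baby-step giant-step with step n = ⌈√43⌉ = 7.
Baby steps 20^j mod 43 (j:value) for j=0..6: 0:1, 1:20, 2:13, 3:2, 4:40, 5:26, 6:4.
Giant-step multiplier: 20^(-7) ≡ 20^(42-7) = 20^35 ≡ 7 (mod 43).
Giant steps γ_i = 31·7^i mod 43: γ_0=31, γ_1=2 (in table at j=3).
x = i·n + j = 1·7 + 3 = 10.
Check: 20^10 ≡ 31 (mod 43).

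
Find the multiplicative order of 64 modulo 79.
13

79 is prime, so ord(64) divides φ(79) = 78.
Divisors of 78: 1, 2, 3, 6, 13, 26, 39, 78.
Repeated squaring: 64^1 ≡ 64, 64^2 ≡ 67, 64^4 ≡ 65, 64^8 ≡ 38, 64^16 ≡ 22, 64^32 ≡ 10, 64^64 ≡ 21 (mod 79).
Test 64^d mod 79 for each divisor d in increasing order:
64^1 ≡ 64
64^2 ≡ 67
64^3 = 64^2·64^1 ≡ 22
64^6 = 64^4·64^2 ≡ 10
64^13 = 64^8·64^4·64^1 ≡ 1  ← first divisor giving 1
The order is 13.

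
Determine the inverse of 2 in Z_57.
29

gcd(2, 57) = 1, so the inverse exists.
Extended Euclidean algorithm on (57, 2):
57 = 28 × 2 + 1  ⟹  1 = (1)·57 + (-28)·2
So (-28)·2 ≡ 1 (mod 57), i.e. 2^(-1) ≡ -28 ≡ 29 (mod 57).
Check: 2 × 29 = 58 ≡ 1 (mod 57)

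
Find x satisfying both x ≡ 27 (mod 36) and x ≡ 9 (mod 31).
567

Using Chinese Remainder Theorem:
M = 36 × 31 = 1116
M1 = 31, M2 = 36
y1 = 31^(-1) mod 36 = 7
y2 = 36^(-1) mod 31 = 25
x = (27×31×7 + 9×36×25) mod 1116 = 567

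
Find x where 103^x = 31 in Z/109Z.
14

Baby-step giant-step with step n = ⌈√109⌉ = 11.
Baby steps 103^j mod 109 (j:value) for j=0..10: 0:1, 1:103, 2:36, 3:2, 4:97, 5:72, 6:4, 7:85, 8:35, 9:8, 10:61.
Giant-step multiplier: 103^(-11) ≡ 103^(108-11) = 103^97 ≡ 95 (mod 109).
Giant steps γ_i = 31·95^i mod 109: γ_0=31, γ_1=2 (in table at j=3).
x = i·n + j = 1·11 + 3 = 14.
Check: 103^14 ≡ 31 (mod 109).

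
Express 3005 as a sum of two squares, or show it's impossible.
14² + 53² (a=14, b=53)

Factorization: 3005 = 5 × 601
By Fermat: n is sum of two squares iff every prime p ≡ 3 (mod 4) appears to even power.
All primes ≡ 3 (mod 4) appear to even power.
Search a = 0, 1, 2, … for 3005 - a² a perfect square: first hit at a = 14: 3005 - 196 = 2809 = 53².
3005 = 14² + 53² = 196 + 2809 ✓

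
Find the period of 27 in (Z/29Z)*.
28

29 is prime, so ord(27) divides φ(29) = 28.
Divisors of 28: 1, 2, 4, 7, 14, 28.
Repeated squaring: 27^1 ≡ 27, 27^2 ≡ 4, 27^4 ≡ 16, 27^8 ≡ 24, 27^16 ≡ 25 (mod 29).
Test 27^d mod 29 for each divisor d in increasing order:
27^1 ≡ 27
27^2 ≡ 4
27^4 ≡ 16
27^7 = 27^4·27^2·27^1 ≡ 17
27^14 = 27^8·27^4·27^2 ≡ 28
27^28 = 27^16·27^8·27^4 ≡ 1  ← first divisor giving 1
The order is 28.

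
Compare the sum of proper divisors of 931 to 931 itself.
deficient

Proper divisors of 931: sum = 1 + 7 + 19 + 49 + 133 = 209
Since 209 < 931, 931 is deficient.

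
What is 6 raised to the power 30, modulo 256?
0

Repeated squaring. Binary of 30 = 11110.
6^1 ≡ 6 (mod 256); 6^2 ≡ 36 (mod 256); 6^4 ≡ 16 (mod 256); 6^8 ≡ 0 (mod 256); 6^16 ≡ 0 (mod 256)
6^30 = 6^2 × 6^4 × 6^8 × 6^16 ≡ 0 (mod 256)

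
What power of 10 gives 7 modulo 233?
230

Baby-step giant-step with step n = ⌈√233⌉ = 16.
Baby steps 10^j mod 233 (j:value) for j=0..15: 0:1, 1:10, 2:100, 3:68, 4:214, 5:43, 6:197, 7:106, 8:128, 9:115, 10:218, 11:83, 12:131, 13:145, 14:52, 15:54.
Giant-step multiplier: 10^(-16) ≡ 10^(232-16) = 10^216 ≡ 148 (mod 233).
Giant steps γ_i = 7·148^i mod 233: γ_0=7, γ_1=104, γ_2=14, γ_3=208, γ_4=28, γ_5=183, γ_6=56, γ_7=133, γ_8=112, γ_9=33, γ_10=224, γ_11=66, γ_12=215, γ_13=132, γ_14=197 (in table at j=6).
x = i·n + j = 14·16 + 6 = 230.
Check: 10^230 ≡ 7 (mod 233).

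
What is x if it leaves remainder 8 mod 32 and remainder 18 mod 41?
264

Using Chinese Remainder Theorem:
M = 32 × 41 = 1312
M1 = 41, M2 = 32
y1 = 41^(-1) mod 32 = 25
y2 = 32^(-1) mod 41 = 9
x = (8×41×25 + 18×32×9) mod 1312 = 264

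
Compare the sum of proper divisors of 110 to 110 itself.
deficient

Proper divisors of 110: sum = 1 + 2 + 5 + 10 + 11 + 22 + 55 = 106
Since 106 < 110, 110 is deficient.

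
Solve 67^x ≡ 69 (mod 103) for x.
99

Baby-step giant-step with step n = ⌈√103⌉ = 11.
Baby steps 67^j mod 103 (j:value) for j=0..10: 0:1, 1:67, 2:60, 3:3, 4:98, 5:77, 6:9, 7:88, 8:25, 9:27, 10:58.
Giant-step multiplier: 67^(-11) ≡ 67^(102-11) = 67^91 ≡ 11 (mod 103).
Giant steps γ_i = 69·11^i mod 103: γ_0=69, γ_1=38, γ_2=6, γ_3=66, γ_4=5, γ_5=55, γ_6=90, γ_7=63, γ_8=75, γ_9=1 (in table at j=0).
x = i·n + j = 9·11 + 0 = 99.
Check: 67^99 ≡ 69 (mod 103).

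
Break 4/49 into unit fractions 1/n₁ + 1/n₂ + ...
1/13 + 1/213 + 1/67841 + 1/9204734721

Greedy algorithm:
4/49: ceiling(49/4) = 13, use 1/13
3/637: ceiling(637/3) = 213, use 1/213
2/135681: ceiling(135681/2) = 67841, use 1/67841
1/9204734721: ceiling(9204734721/1) = 9204734721, use 1/9204734721
Result: 4/49 = 1/13 + 1/213 + 1/67841 + 1/9204734721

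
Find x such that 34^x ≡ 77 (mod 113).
18

Baby-step giant-step with step n = ⌈√113⌉ = 11.
Baby steps 34^j mod 113 (j:value) for j=0..10: 0:1, 1:34, 2:26, 3:93, 4:111, 5:45, 6:61, 7:40, 8:4, 9:23, 10:104.
Giant-step multiplier: 34^(-11) ≡ 34^(112-11) = 34^101 ≡ 24 (mod 113).
Giant steps γ_i = 77·24^i mod 113: γ_0=77, γ_1=40 (in table at j=7).
x = i·n + j = 1·11 + 7 = 18.
Check: 34^18 ≡ 77 (mod 113).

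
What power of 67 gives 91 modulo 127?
125

Baby-step giant-step with step n = ⌈√127⌉ = 12.
Baby steps 67^j mod 127 (j:value) for j=0..11: 0:1, 1:67, 2:44, 3:27, 4:31, 5:45, 6:94, 7:75, 8:72, 9:125, 10:120, 11:39.
Giant-step multiplier: 67^(-12) ≡ 67^(126-12) = 67^114 ≡ 87 (mod 127).
Giant steps γ_i = 91·87^i mod 127: γ_0=91, γ_1=43, γ_2=58, γ_3=93, γ_4=90, γ_5=83, γ_6=109, γ_7=85, γ_8=29, γ_9=110, γ_10=45 (in table at j=5).
x = i·n + j = 10·12 + 5 = 125.
Check: 67^125 ≡ 91 (mod 127).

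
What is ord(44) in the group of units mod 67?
66

67 is prime, so ord(44) divides φ(67) = 66.
Divisors of 66: 1, 2, 3, 6, 11, 22, 33, 66.
Repeated squaring: 44^1 ≡ 44, 44^2 ≡ 60, 44^4 ≡ 49, 44^8 ≡ 56, 44^16 ≡ 54, 44^32 ≡ 35, 44^64 ≡ 19 (mod 67).
Test 44^d mod 67 for each divisor d in increasing order:
44^1 ≡ 44
44^2 ≡ 60
44^3 = 44^2·44^1 ≡ 27
44^6 = 44^4·44^2 ≡ 59
44^11 = 44^8·44^2·44^1 ≡ 38
44^22 = 44^16·44^4·44^2 ≡ 37
44^33 = 44^32·44^1 ≡ 66
44^66 = 44^64·44^2 ≡ 1  ← first divisor giving 1
The order is 66.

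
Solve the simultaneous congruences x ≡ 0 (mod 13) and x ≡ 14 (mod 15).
104

Using Chinese Remainder Theorem:
M = 13 × 15 = 195
M1 = 15, M2 = 13
y1 = 15^(-1) mod 13 = 7
y2 = 13^(-1) mod 15 = 7
x = (0×15×7 + 14×13×7) mod 195 = 104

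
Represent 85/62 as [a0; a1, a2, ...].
[1; 2, 1, 2, 3, 2]

Euclidean algorithm steps:
85 = 1 × 62 + 23
62 = 2 × 23 + 16
23 = 1 × 16 + 7
16 = 2 × 7 + 2
7 = 3 × 2 + 1
2 = 2 × 1 + 0
Continued fraction: [1; 2, 1, 2, 3, 2]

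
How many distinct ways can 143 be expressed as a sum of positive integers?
20390982757

p(n) counts ways to write n as a sum of positive integers (order ignored).
Euler's pentagonal recurrence: p(k) = p(k-1) + p(k-2) - p(k-5) - p(k-7) + p(k-12) + p(k-15) - ... (offsets j(3j∓1)/2, signs ++--, p(0)=1, p(<0)=0).
DP table for k = 0..142: p(0)=1, p(1)=1, p(2)=2, p(3)=3, p(4)=5, p(5)=7, p(6)=11, p(7)=15, p(8)=22, p(9)=30, p(10)=42, p(11)=56, p(12)=77, p(13)=101, p(14)=135, p(15)=176, p(16)=231, p(17)=297, p(18)=385, p(19)=490, p(20)=627, p(21)=792, p(22)=1002, p(23)=1255, p(24)=1575, p(25)=1958, p(26)=2436, p(27)=3010, p(28)=3718, p(29)=4565, p(30)=5604, p(31)=6842, p(32)=8349, p(33)=10143, p(34)=12310, p(35)=14883, p(36)=17977, p(37)=21637, p(38)=26015, p(39)=31185, p(40)=37338, p(41)=44583, p(42)=53174, p(43)=63261, p(44)=75175, p(45)=89134, p(46)=105558, p(47)=124754, p(48)=147273, p(49)=173525, p(50)=204226, p(51)=239943, p(52)=281589, p(53)=329931, p(54)=386155, p(55)=451276, p(56)=526823, p(57)=614154, p(58)=715220, p(59)=831820, p(60)=966467, p(61)=1121505, p(62)=1300156, p(63)=1505499, p(64)=1741630, p(65)=2012558, p(66)=2323520, p(67)=2679689, p(68)=3087735, p(69)=3554345, p(70)=4087968, p(71)=4697205, p(72)=5392783, p(73)=6185689, p(74)=7089500, p(75)=8118264, p(76)=9289091, p(77)=10619863, p(78)=12132164, p(79)=13848650, p(80)=15796476, p(81)=18004327, p(82)=20506255, p(83)=23338469, p(84)=26543660, p(85)=30167357, p(86)=34262962, p(87)=38887673, p(88)=44108109, p(89)=49995925, p(90)=56634173, p(91)=64112359, p(92)=72533807, p(93)=82010177, p(94)=92669720, p(95)=104651419, p(96)=118114304, p(97)=133230930, p(98)=150198136, p(99)=169229875, p(100)=190569292, p(101)=214481126, p(102)=241265379, p(103)=271248950, p(104)=304801365, p(105)=342325709, p(106)=384276336, p(107)=431149389, p(108)=483502844, p(109)=541946240, p(110)=607163746, p(111)=679903203, p(112)=761002156, p(113)=851376628, p(114)=952050665, p(115)=1064144451, p(116)=1188908248, p(117)=1327710076, p(118)=1482074143, p(119)=1653668665, p(120)=1844349560, p(121)=2056148051, p(122)=2291320912, p(123)=2552338241, p(124)=2841940500, p(125)=3163127352, p(126)=3519222692, p(127)=3913864295, p(128)=4351078600, p(129)=4835271870, p(130)=5371315400, p(131)=5964539504, p(132)=6620830889, p(133)=7346629512, p(134)=8149040695, p(135)=9035836076, p(136)=10015581680, p(137)=11097645016, p(138)=12292341831, p(139)=13610949895, p(140)=15065878135, p(141)=16670689208, p(142)=18440293320.
Final step: p(143) = p(142) + p(141) - p(138) - p(136) + p(131) + p(128) - p(121) - p(117) + p(108) + p(103) - p(92) - p(86) + p(73) + p(66) - p(51) - p(43) + p(26) + p(17)
= 18440293320 + 16670689208 - 12292341831 - 10015581680 + 5964539504 + 4351078600 - 2056148051 - 1327710076 + 483502844 + 271248950 - 72533807 - 34262962 + 6185689 + 2323520 - 239943 - 63261 + 2436 + 297
= 20390982757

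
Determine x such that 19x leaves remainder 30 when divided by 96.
x ≡ 42 (mod 96)

gcd(19, 96) = 1, which divides 30, so solutions exist.
Find 19^(-1) mod 96 by the extended Euclidean algorithm:
96 = 5 × 19 + 1  ⟹  1 = (1)·96 + (-5)·19
So (-5)·19 ≡ 1 (mod 96), i.e. 19^(-1) ≡ -5 ≡ 91 (mod 96).
x ≡ 91 × 30 = 2730 ≡ 42 (mod 96).
Check: 19 × 42 = 798 ≡ 30 (mod 96).
Unique solution: x ≡ 42 (mod 96)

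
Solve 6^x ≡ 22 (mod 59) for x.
46

Baby-step giant-step with step n = ⌈√59⌉ = 8.
Baby steps 6^j mod 59 (j:value) for j=0..7: 0:1, 1:6, 2:36, 3:39, 4:57, 5:47, 6:46, 7:40.
Giant-step multiplier: 6^(-8) ≡ 6^(58-8) = 6^50 ≡ 15 (mod 59).
Giant steps γ_i = 22·15^i mod 59: γ_0=22, γ_1=35, γ_2=53, γ_3=28, γ_4=7, γ_5=46 (in table at j=6).
x = i·n + j = 5·8 + 6 = 46.
Check: 6^46 ≡ 22 (mod 59).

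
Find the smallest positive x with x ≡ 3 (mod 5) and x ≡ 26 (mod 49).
173

Using Chinese Remainder Theorem:
M = 5 × 49 = 245
M1 = 49, M2 = 5
y1 = 49^(-1) mod 5 = 4
y2 = 5^(-1) mod 49 = 10
x = (3×49×4 + 26×5×10) mod 245 = 173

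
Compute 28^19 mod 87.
28

Repeated squaring. Binary of 19 = 10011.
28^1 ≡ 28 (mod 87); 28^2 ≡ 1 (mod 87); 28^4 ≡ 1 (mod 87); 28^8 ≡ 1 (mod 87); 28^16 ≡ 1 (mod 87)
28^19 = 28^1 × 28^2 × 28^16 ≡ 28 (mod 87)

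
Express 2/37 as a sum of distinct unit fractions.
1/19 + 1/703

Greedy algorithm:
2/37: ceiling(37/2) = 19, use 1/19
1/703: ceiling(703/1) = 703, use 1/703
Result: 2/37 = 1/19 + 1/703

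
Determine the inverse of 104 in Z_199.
155

gcd(104, 199) = 1, so the inverse exists.
Extended Euclidean algorithm on (199, 104):
199 = 1 × 104 + 95  ⟹  95 = (1)·199 + (-1)·104
104 = 1 × 95 + 9  ⟹  9 = (-1)·199 + (2)·104
95 = 10 × 9 + 5  ⟹  5 = (11)·199 + (-21)·104
9 = 1 × 5 + 4  ⟹  4 = (-12)·199 + (23)·104
5 = 1 × 4 + 1  ⟹  1 = (23)·199 + (-44)·104
So (-44)·104 ≡ 1 (mod 199), i.e. 104^(-1) ≡ -44 ≡ 155 (mod 199).
Check: 104 × 155 = 16120 ≡ 1 (mod 199)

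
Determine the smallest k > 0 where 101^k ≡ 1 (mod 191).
190

191 is prime, so ord(101) divides φ(191) = 190.
Divisors of 190: 1, 2, 5, 10, 19, 38, 95, 190.
Repeated squaring: 101^1 ≡ 101, 101^2 ≡ 78, 101^4 ≡ 163, 101^8 ≡ 20, 101^16 ≡ 18, 101^32 ≡ 133, 101^64 ≡ 117, 101^128 ≡ 128 (mod 191).
Test 101^d mod 191 for each divisor d in increasing order:
101^1 ≡ 101
101^2 ≡ 78
101^5 = 101^4·101^1 ≡ 37
101^10 = 101^8·101^2 ≡ 32
101^19 = 101^16·101^2·101^1 ≡ 82
101^38 = 101^32·101^4·101^2 ≡ 39
101^95 = 101^64·101^16·101^8·101^4·101^2·101^1 ≡ 190
101^190 = 101^128·101^32·101^16·101^8·101^4·101^2 ≡ 1  ← first divisor giving 1
The order is 190.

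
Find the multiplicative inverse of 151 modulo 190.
151

gcd(151, 190) = 1, so the inverse exists.
Extended Euclidean algorithm on (190, 151):
190 = 1 × 151 + 39  ⟹  39 = (1)·190 + (-1)·151
151 = 3 × 39 + 34  ⟹  34 = (-3)·190 + (4)·151
39 = 1 × 34 + 5  ⟹  5 = (4)·190 + (-5)·151
34 = 6 × 5 + 4  ⟹  4 = (-27)·190 + (34)·151
5 = 1 × 4 + 1  ⟹  1 = (31)·190 + (-39)·151
So (-39)·151 ≡ 1 (mod 190), i.e. 151^(-1) ≡ -39 ≡ 151 (mod 190).
Check: 151 × 151 = 22801 ≡ 1 (mod 190)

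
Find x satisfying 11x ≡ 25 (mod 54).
x ≡ 17 (mod 54)

gcd(11, 54) = 1, which divides 25, so solutions exist.
Find 11^(-1) mod 54 by the extended Euclidean algorithm:
54 = 4 × 11 + 10  ⟹  10 = (1)·54 + (-4)·11
11 = 1 × 10 + 1  ⟹  1 = (-1)·54 + (5)·11
So (5)·11 ≡ 1 (mod 54), i.e. 11^(-1) ≡ 5 (mod 54).
x ≡ 5 × 25 = 125 ≡ 17 (mod 54).
Check: 11 × 17 = 187 ≡ 25 (mod 54).
Unique solution: x ≡ 17 (mod 54)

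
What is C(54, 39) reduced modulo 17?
0

Using Lucas' theorem:
Write n=54 and k=39 in base 17:
n in base 17: [3, 3]
k in base 17: [2, 5]
C(54,39) mod 17 = ∏ C(n_i, k_i) mod 17
Digit binomials (mod 17): C(3,2) = 3; C(3,5) = 0 (k_i > n_i)
Product: 3 × 0 = 0 ≡ 0 (mod 17)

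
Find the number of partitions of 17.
297

p(n) counts ways to write n as a sum of positive integers (order ignored).
Euler's pentagonal recurrence: p(k) = p(k-1) + p(k-2) - p(k-5) - p(k-7) + p(k-12) + p(k-15) - ... (offsets j(3j∓1)/2, signs ++--, p(0)=1, p(<0)=0).
DP table for k = 0..16: p(0)=1, p(1)=1, p(2)=2, p(3)=3, p(4)=5, p(5)=7, p(6)=11, p(7)=15, p(8)=22, p(9)=30, p(10)=42, p(11)=56, p(12)=77, p(13)=101, p(14)=135, p(15)=176, p(16)=231.
Final step: p(17) = p(16) + p(15) - p(12) - p(10) + p(5) + p(2)
= 231 + 176 - 77 - 42 + 7 + 2
= 297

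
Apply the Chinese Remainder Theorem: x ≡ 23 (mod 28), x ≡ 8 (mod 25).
583

Using Chinese Remainder Theorem:
M = 28 × 25 = 700
M1 = 25, M2 = 28
y1 = 25^(-1) mod 28 = 9
y2 = 28^(-1) mod 25 = 17
x = (23×25×9 + 8×28×17) mod 700 = 583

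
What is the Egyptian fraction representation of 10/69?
1/7 + 1/483

Greedy algorithm:
10/69: ceiling(69/10) = 7, use 1/7
1/483: ceiling(483/1) = 483, use 1/483
Result: 10/69 = 1/7 + 1/483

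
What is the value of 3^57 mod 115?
78

Repeated squaring. Binary of 57 = 111001.
3^1 ≡ 3 (mod 115); 3^2 ≡ 9 (mod 115); 3^4 ≡ 81 (mod 115); 3^8 ≡ 6 (mod 115); 3^16 ≡ 36 (mod 115); 3^32 ≡ 31 (mod 115)
3^57 = 3^1 × 3^8 × 3^16 × 3^32 ≡ 78 (mod 115)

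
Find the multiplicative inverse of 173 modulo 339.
194

gcd(173, 339) = 1, so the inverse exists.
Extended Euclidean algorithm on (339, 173):
339 = 1 × 173 + 166  ⟹  166 = (1)·339 + (-1)·173
173 = 1 × 166 + 7  ⟹  7 = (-1)·339 + (2)·173
166 = 23 × 7 + 5  ⟹  5 = (24)·339 + (-47)·173
7 = 1 × 5 + 2  ⟹  2 = (-25)·339 + (49)·173
5 = 2 × 2 + 1  ⟹  1 = (74)·339 + (-145)·173
So (-145)·173 ≡ 1 (mod 339), i.e. 173^(-1) ≡ -145 ≡ 194 (mod 339).
Check: 173 × 194 = 33562 ≡ 1 (mod 339)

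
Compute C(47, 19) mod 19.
2

Using Lucas' theorem:
Write n=47 and k=19 in base 19:
n in base 19: [2, 9]
k in base 19: [1, 0]
C(47,19) mod 19 = ∏ C(n_i, k_i) mod 19
Digit binomials (mod 19): C(2,1) = 2; C(9,0) = 1
Product: 2 × 1 = 2 ≡ 2 (mod 19)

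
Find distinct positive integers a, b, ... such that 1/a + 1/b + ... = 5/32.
1/7 + 1/75 + 1/16800

Greedy algorithm:
5/32: ceiling(32/5) = 7, use 1/7
3/224: ceiling(224/3) = 75, use 1/75
1/16800: ceiling(16800/1) = 16800, use 1/16800
Result: 5/32 = 1/7 + 1/75 + 1/16800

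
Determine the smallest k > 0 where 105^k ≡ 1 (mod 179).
178

179 is prime, so ord(105) divides φ(179) = 178.
Divisors of 178: 1, 2, 89, 178.
Repeated squaring: 105^1 ≡ 105, 105^2 ≡ 106, 105^4 ≡ 138, 105^8 ≡ 70, 105^16 ≡ 67, 105^32 ≡ 14, 105^64 ≡ 17, 105^128 ≡ 110 (mod 179).
Test 105^d mod 179 for each divisor d in increasing order:
105^1 ≡ 105
105^2 ≡ 106
105^89 = 105^64·105^16·105^8·105^1 ≡ 178
105^178 = 105^128·105^32·105^16·105^2 ≡ 1  ← first divisor giving 1
The order is 178.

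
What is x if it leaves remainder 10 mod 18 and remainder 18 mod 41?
100

Using Chinese Remainder Theorem:
M = 18 × 41 = 738
M1 = 41, M2 = 18
y1 = 41^(-1) mod 18 = 11
y2 = 18^(-1) mod 41 = 16
x = (10×41×11 + 18×18×16) mod 738 = 100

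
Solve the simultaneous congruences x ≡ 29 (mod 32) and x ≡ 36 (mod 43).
509

Using Chinese Remainder Theorem:
M = 32 × 43 = 1376
M1 = 43, M2 = 32
y1 = 43^(-1) mod 32 = 3
y2 = 32^(-1) mod 43 = 39
x = (29×43×3 + 36×32×39) mod 1376 = 509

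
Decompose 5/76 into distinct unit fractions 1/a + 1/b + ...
1/16 + 1/304

Greedy algorithm:
5/76: ceiling(76/5) = 16, use 1/16
1/304: ceiling(304/1) = 304, use 1/304
Result: 5/76 = 1/16 + 1/304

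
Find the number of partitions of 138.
12292341831

p(n) counts ways to write n as a sum of positive integers (order ignored).
Euler's pentagonal recurrence: p(k) = p(k-1) + p(k-2) - p(k-5) - p(k-7) + p(k-12) + p(k-15) - ... (offsets j(3j∓1)/2, signs ++--, p(0)=1, p(<0)=0).
DP table for k = 0..137: p(0)=1, p(1)=1, p(2)=2, p(3)=3, p(4)=5, p(5)=7, p(6)=11, p(7)=15, p(8)=22, p(9)=30, p(10)=42, p(11)=56, p(12)=77, p(13)=101, p(14)=135, p(15)=176, p(16)=231, p(17)=297, p(18)=385, p(19)=490, p(20)=627, p(21)=792, p(22)=1002, p(23)=1255, p(24)=1575, p(25)=1958, p(26)=2436, p(27)=3010, p(28)=3718, p(29)=4565, p(30)=5604, p(31)=6842, p(32)=8349, p(33)=10143, p(34)=12310, p(35)=14883, p(36)=17977, p(37)=21637, p(38)=26015, p(39)=31185, p(40)=37338, p(41)=44583, p(42)=53174, p(43)=63261, p(44)=75175, p(45)=89134, p(46)=105558, p(47)=124754, p(48)=147273, p(49)=173525, p(50)=204226, p(51)=239943, p(52)=281589, p(53)=329931, p(54)=386155, p(55)=451276, p(56)=526823, p(57)=614154, p(58)=715220, p(59)=831820, p(60)=966467, p(61)=1121505, p(62)=1300156, p(63)=1505499, p(64)=1741630, p(65)=2012558, p(66)=2323520, p(67)=2679689, p(68)=3087735, p(69)=3554345, p(70)=4087968, p(71)=4697205, p(72)=5392783, p(73)=6185689, p(74)=7089500, p(75)=8118264, p(76)=9289091, p(77)=10619863, p(78)=12132164, p(79)=13848650, p(80)=15796476, p(81)=18004327, p(82)=20506255, p(83)=23338469, p(84)=26543660, p(85)=30167357, p(86)=34262962, p(87)=38887673, p(88)=44108109, p(89)=49995925, p(90)=56634173, p(91)=64112359, p(92)=72533807, p(93)=82010177, p(94)=92669720, p(95)=104651419, p(96)=118114304, p(97)=133230930, p(98)=150198136, p(99)=169229875, p(100)=190569292, p(101)=214481126, p(102)=241265379, p(103)=271248950, p(104)=304801365, p(105)=342325709, p(106)=384276336, p(107)=431149389, p(108)=483502844, p(109)=541946240, p(110)=607163746, p(111)=679903203, p(112)=761002156, p(113)=851376628, p(114)=952050665, p(115)=1064144451, p(116)=1188908248, p(117)=1327710076, p(118)=1482074143, p(119)=1653668665, p(120)=1844349560, p(121)=2056148051, p(122)=2291320912, p(123)=2552338241, p(124)=2841940500, p(125)=3163127352, p(126)=3519222692, p(127)=3913864295, p(128)=4351078600, p(129)=4835271870, p(130)=5371315400, p(131)=5964539504, p(132)=6620830889, p(133)=7346629512, p(134)=8149040695, p(135)=9035836076, p(136)=10015581680, p(137)=11097645016.
Final step: p(138) = p(137) + p(136) - p(133) - p(131) + p(126) + p(123) - p(116) - p(112) + p(103) + p(98) - p(87) - p(81) + p(68) + p(61) - p(46) - p(38) + p(21) + p(12)
= 11097645016 + 10015581680 - 7346629512 - 5964539504 + 3519222692 + 2552338241 - 1188908248 - 761002156 + 271248950 + 150198136 - 38887673 - 18004327 + 3087735 + 1121505 - 105558 - 26015 + 792 + 77
= 12292341831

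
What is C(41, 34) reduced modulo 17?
1

Using Lucas' theorem:
Write n=41 and k=34 in base 17:
n in base 17: [2, 7]
k in base 17: [2, 0]
C(41,34) mod 17 = ∏ C(n_i, k_i) mod 17
Digit binomials (mod 17): C(2,2) = 1; C(7,0) = 1
Product: 1 × 1 = 1 ≡ 1 (mod 17)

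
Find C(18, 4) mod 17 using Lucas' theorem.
0

Using Lucas' theorem:
Write n=18 and k=4 in base 17:
n in base 17: [1, 1]
k in base 17: [0, 4]
C(18,4) mod 17 = ∏ C(n_i, k_i) mod 17
Digit binomials (mod 17): C(1,0) = 1; C(1,4) = 0 (k_i > n_i)
Product: 1 × 0 = 0 ≡ 0 (mod 17)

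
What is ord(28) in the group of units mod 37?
18

37 is prime, so ord(28) divides φ(37) = 36.
Divisors of 36: 1, 2, 3, 4, 6, 9, 12, 18, 36.
Repeated squaring: 28^1 ≡ 28, 28^2 ≡ 7, 28^4 ≡ 12, 28^8 ≡ 33, 28^16 ≡ 16, 28^32 ≡ 34 (mod 37).
Test 28^d mod 37 for each divisor d in increasing order:
28^1 ≡ 28
28^2 ≡ 7
28^3 = 28^2·28^1 ≡ 11
28^4 ≡ 12
28^6 = 28^4·28^2 ≡ 10
28^9 = 28^8·28^1 ≡ 36
28^12 = 28^8·28^4 ≡ 26
28^18 = 28^16·28^2 ≡ 1  ← first divisor giving 1
The order is 18.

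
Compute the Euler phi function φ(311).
310

311 = 311
φ(n) = n × ∏(1 - 1/p) for each prime p dividing n
φ(311) = 311 × (1 - 1/311) = 310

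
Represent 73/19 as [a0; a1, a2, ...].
[3; 1, 5, 3]

Euclidean algorithm steps:
73 = 3 × 19 + 16
19 = 1 × 16 + 3
16 = 5 × 3 + 1
3 = 3 × 1 + 0
Continued fraction: [3; 1, 5, 3]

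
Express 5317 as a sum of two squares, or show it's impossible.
31² + 66² (a=31, b=66)

Factorization: 5317 = 13 × 409
By Fermat: n is sum of two squares iff every prime p ≡ 3 (mod 4) appears to even power.
All primes ≡ 3 (mod 4) appear to even power.
Search a = 0, 1, 2, … for 5317 - a² a perfect square: first hit at a = 31: 5317 - 961 = 4356 = 66².
5317 = 31² + 66² = 961 + 4356 ✓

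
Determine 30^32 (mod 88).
64

Repeated squaring. Binary of 32 = 100000.
30^1 ≡ 30 (mod 88); 30^2 ≡ 20 (mod 88); 30^4 ≡ 48 (mod 88); 30^8 ≡ 16 (mod 88); 30^16 ≡ 80 (mod 88); 30^32 ≡ 64 (mod 88)
30^32 = 30^32 ≡ 64 (mod 88)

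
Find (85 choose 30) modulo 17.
0

Using Lucas' theorem:
Write n=85 and k=30 in base 17:
n in base 17: [5, 0]
k in base 17: [1, 13]
C(85,30) mod 17 = ∏ C(n_i, k_i) mod 17
Digit binomials (mod 17): C(5,1) = 5; C(0,13) = 0 (k_i > n_i)
Product: 5 × 0 = 0 ≡ 0 (mod 17)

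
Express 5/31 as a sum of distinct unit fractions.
1/7 + 1/55 + 1/3979 + 1/23744683 + 1/1127619917796295

Greedy algorithm:
5/31: ceiling(31/5) = 7, use 1/7
4/217: ceiling(217/4) = 55, use 1/55
3/11935: ceiling(11935/3) = 3979, use 1/3979
2/47489365: ceiling(47489365/2) = 23744683, use 1/23744683
1/1127619917796295: ceiling(1127619917796295/1) = 1127619917796295, use 1/1127619917796295
Result: 5/31 = 1/7 + 1/55 + 1/3979 + 1/23744683 + 1/1127619917796295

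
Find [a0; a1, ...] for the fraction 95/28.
[3; 2, 1, 1, 5]

Euclidean algorithm steps:
95 = 3 × 28 + 11
28 = 2 × 11 + 6
11 = 1 × 6 + 5
6 = 1 × 5 + 1
5 = 5 × 1 + 0
Continued fraction: [3; 2, 1, 1, 5]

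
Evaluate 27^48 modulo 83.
70

Repeated squaring. Binary of 48 = 110000.
27^1 ≡ 27 (mod 83); 27^2 ≡ 65 (mod 83); 27^4 ≡ 75 (mod 83); 27^8 ≡ 64 (mod 83); 27^16 ≡ 29 (mod 83); 27^32 ≡ 11 (mod 83)
27^48 = 27^16 × 27^32 ≡ 70 (mod 83)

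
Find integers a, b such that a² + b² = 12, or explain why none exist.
Not possible

Factorization: 12 = 2^2 × 3
By Fermat: n is sum of two squares iff every prime p ≡ 3 (mod 4) appears to even power.
Prime(s) ≡ 3 (mod 4) with odd exponent: [(3, 1)]
Therefore 12 cannot be expressed as a² + b².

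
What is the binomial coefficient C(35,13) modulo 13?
2

Using Lucas' theorem:
Write n=35 and k=13 in base 13:
n in base 13: [2, 9]
k in base 13: [1, 0]
C(35,13) mod 13 = ∏ C(n_i, k_i) mod 13
Digit binomials (mod 13): C(2,1) = 2; C(9,0) = 1
Product: 2 × 1 = 2 ≡ 2 (mod 13)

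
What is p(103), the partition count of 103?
271248950

p(n) counts ways to write n as a sum of positive integers (order ignored).
Euler's pentagonal recurrence: p(k) = p(k-1) + p(k-2) - p(k-5) - p(k-7) + p(k-12) + p(k-15) - ... (offsets j(3j∓1)/2, signs ++--, p(0)=1, p(<0)=0).
DP table for k = 0..102: p(0)=1, p(1)=1, p(2)=2, p(3)=3, p(4)=5, p(5)=7, p(6)=11, p(7)=15, p(8)=22, p(9)=30, p(10)=42, p(11)=56, p(12)=77, p(13)=101, p(14)=135, p(15)=176, p(16)=231, p(17)=297, p(18)=385, p(19)=490, p(20)=627, p(21)=792, p(22)=1002, p(23)=1255, p(24)=1575, p(25)=1958, p(26)=2436, p(27)=3010, p(28)=3718, p(29)=4565, p(30)=5604, p(31)=6842, p(32)=8349, p(33)=10143, p(34)=12310, p(35)=14883, p(36)=17977, p(37)=21637, p(38)=26015, p(39)=31185, p(40)=37338, p(41)=44583, p(42)=53174, p(43)=63261, p(44)=75175, p(45)=89134, p(46)=105558, p(47)=124754, p(48)=147273, p(49)=173525, p(50)=204226, p(51)=239943, p(52)=281589, p(53)=329931, p(54)=386155, p(55)=451276, p(56)=526823, p(57)=614154, p(58)=715220, p(59)=831820, p(60)=966467, p(61)=1121505, p(62)=1300156, p(63)=1505499, p(64)=1741630, p(65)=2012558, p(66)=2323520, p(67)=2679689, p(68)=3087735, p(69)=3554345, p(70)=4087968, p(71)=4697205, p(72)=5392783, p(73)=6185689, p(74)=7089500, p(75)=8118264, p(76)=9289091, p(77)=10619863, p(78)=12132164, p(79)=13848650, p(80)=15796476, p(81)=18004327, p(82)=20506255, p(83)=23338469, p(84)=26543660, p(85)=30167357, p(86)=34262962, p(87)=38887673, p(88)=44108109, p(89)=49995925, p(90)=56634173, p(91)=64112359, p(92)=72533807, p(93)=82010177, p(94)=92669720, p(95)=104651419, p(96)=118114304, p(97)=133230930, p(98)=150198136, p(99)=169229875, p(100)=190569292, p(101)=214481126, p(102)=241265379.
Final step: p(103) = p(102) + p(101) - p(98) - p(96) + p(91) + p(88) - p(81) - p(77) + p(68) + p(63) - p(52) - p(46) + p(33) + p(26) - p(11) - p(3)
= 241265379 + 214481126 - 150198136 - 118114304 + 64112359 + 44108109 - 18004327 - 10619863 + 3087735 + 1505499 - 281589 - 105558 + 10143 + 2436 - 56 - 3
= 271248950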